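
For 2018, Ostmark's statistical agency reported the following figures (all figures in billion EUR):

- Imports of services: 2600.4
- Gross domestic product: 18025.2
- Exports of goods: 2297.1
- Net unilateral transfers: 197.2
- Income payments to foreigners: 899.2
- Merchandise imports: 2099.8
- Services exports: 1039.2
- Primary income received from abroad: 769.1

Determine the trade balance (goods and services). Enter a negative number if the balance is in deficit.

Goods balance = 2297.1 - 2099.8 = 197.3
Services balance = 1039.2 - 2600.4 = -1561.2
Trade balance (goods + services) = 197.3 + (-1561.2) = -1363.9

-1363.9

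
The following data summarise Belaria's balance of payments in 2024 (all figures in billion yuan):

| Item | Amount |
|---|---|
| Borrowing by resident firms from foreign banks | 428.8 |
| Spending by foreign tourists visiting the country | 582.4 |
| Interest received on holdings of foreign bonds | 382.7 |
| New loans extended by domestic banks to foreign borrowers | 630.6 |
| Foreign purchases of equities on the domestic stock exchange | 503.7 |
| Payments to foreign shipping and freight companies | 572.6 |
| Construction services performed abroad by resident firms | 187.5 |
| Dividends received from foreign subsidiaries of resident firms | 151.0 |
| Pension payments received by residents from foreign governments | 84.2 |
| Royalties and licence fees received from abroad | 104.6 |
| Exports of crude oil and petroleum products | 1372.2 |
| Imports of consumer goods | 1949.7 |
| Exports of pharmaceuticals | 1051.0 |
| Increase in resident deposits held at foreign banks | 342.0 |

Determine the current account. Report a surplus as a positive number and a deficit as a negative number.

Goods: -1949.7 + 1372.2 + 1051.0 = 473.5
Services: 104.6 - 572.6 + 187.5 + 582.4 = 301.9
Primary income: 382.7 + 151.0 = 533.7
Secondary income: 84.2
Current account = 473.5 + 301.9 + 533.7 + 84.2 = 1393.3
(Excluded from the current account — financial account: borrowing by resident firms from foreign banks 428.8, new loans extended by domestic banks to foreign borrowers 630.6, foreign purchases of equities on the domestic stock exchange 503.7, increase in resident deposits held at foreign banks 342.0.)

1393.3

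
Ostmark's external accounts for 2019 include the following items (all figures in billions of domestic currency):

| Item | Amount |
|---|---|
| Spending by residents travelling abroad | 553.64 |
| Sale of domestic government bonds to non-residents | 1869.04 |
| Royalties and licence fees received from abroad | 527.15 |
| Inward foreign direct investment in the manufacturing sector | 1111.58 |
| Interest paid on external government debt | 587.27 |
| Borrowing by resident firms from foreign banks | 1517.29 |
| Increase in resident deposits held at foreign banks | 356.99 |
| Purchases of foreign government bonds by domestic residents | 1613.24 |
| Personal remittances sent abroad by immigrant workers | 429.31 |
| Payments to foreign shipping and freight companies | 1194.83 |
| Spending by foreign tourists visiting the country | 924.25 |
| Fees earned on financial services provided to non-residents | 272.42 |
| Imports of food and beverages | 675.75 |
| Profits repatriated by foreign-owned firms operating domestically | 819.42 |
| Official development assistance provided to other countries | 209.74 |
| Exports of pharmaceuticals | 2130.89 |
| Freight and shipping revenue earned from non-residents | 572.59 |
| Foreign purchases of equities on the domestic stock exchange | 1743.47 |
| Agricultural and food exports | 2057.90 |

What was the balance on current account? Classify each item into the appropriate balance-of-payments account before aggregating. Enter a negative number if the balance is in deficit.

2015.24

Goods: 2130.89 - 675.75 + 2057.90 = 3513.04
Services: -553.64 + 272.42 + 527.15 - 1194.83 + 572.59 + 924.25 = 547.94
Primary income: -819.42 - 587.27 = -1406.69
Secondary income: -209.74 - 429.31 = -639.05
Current account = 3513.04 + 547.94 + (-1406.69) + (-639.05) = 2015.24
(Excluded from the current account — financial account: sale of domestic government bonds to non-residents 1869.04, inward foreign direct investment in the manufacturing sector 1111.58, borrowing by resident firms from foreign banks 1517.29, increase in resident deposits held at foreign banks 356.99, purchases of foreign government bonds by domestic residents 1613.24, foreign purchases of equities on the domestic stock exchange 1743.47.)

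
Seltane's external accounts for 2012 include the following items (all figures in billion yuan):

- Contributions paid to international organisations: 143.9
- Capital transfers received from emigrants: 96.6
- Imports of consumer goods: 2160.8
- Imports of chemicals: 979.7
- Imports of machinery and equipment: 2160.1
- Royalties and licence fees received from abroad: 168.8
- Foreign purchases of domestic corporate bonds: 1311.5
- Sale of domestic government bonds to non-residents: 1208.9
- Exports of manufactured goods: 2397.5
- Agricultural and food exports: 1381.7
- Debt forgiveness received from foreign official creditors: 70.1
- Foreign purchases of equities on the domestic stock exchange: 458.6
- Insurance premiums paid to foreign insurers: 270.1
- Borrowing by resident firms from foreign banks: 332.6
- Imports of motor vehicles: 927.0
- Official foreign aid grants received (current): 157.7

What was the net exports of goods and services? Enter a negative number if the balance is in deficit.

-2549.7

Goods: -927.0 - 2160.8 + 1381.7 + 2397.5 - 2160.1 - 979.7 = -2448.4
Services: -270.1 + 168.8 = -101.3
Trade balance = -2448.4 + (-101.3) = -2549.7
(Excluded from the trade balance — secondary income: contributions paid to international organisations 143.9, official foreign aid grants received (current) 157.7; capital account: capital transfers received from emigrants 96.6, debt forgiveness received from foreign official creditors 70.1; financial account: foreign purchases of domestic corporate bonds 1311.5, sale of domestic government bonds to non-residents 1208.9, foreign purchases of equities on the domestic stock exchange 458.6, borrowing by resident firms from foreign banks 332.6.)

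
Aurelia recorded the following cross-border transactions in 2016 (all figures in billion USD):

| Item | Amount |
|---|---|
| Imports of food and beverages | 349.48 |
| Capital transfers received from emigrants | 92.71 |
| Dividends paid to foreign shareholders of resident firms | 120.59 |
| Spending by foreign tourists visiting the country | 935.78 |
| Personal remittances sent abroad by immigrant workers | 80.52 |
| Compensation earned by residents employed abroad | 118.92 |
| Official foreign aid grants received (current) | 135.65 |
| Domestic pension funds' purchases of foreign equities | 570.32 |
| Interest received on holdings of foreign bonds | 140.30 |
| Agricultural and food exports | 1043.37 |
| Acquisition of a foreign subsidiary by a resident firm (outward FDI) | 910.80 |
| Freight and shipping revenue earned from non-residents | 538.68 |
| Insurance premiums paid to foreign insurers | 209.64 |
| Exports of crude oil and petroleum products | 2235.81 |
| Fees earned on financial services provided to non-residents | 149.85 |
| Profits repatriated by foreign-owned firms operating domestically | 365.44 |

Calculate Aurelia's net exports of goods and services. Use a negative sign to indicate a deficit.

Goods: -349.48 + 1043.37 + 2235.81 = 2929.70
Services: -209.64 + 538.68 + 935.78 + 149.85 = 1414.67
Trade balance = 2929.70 + 1414.67 = 4344.37
(Excluded from the trade balance — capital account: capital transfers received from emigrants 92.71; primary income: dividends paid to foreign shareholders of resident firms 120.59, compensation earned by residents employed abroad 118.92, interest received on holdings of foreign bonds 140.30, profits repatriated by foreign-owned firms operating domestically 365.44; secondary income: personal remittances sent abroad by immigrant workers 80.52, official foreign aid grants received (current) 135.65; financial account: domestic pension funds' purchases of foreign equities 570.32, acquisition of a foreign subsidiary by a resident firm (outward FDI) 910.80.)

4344.37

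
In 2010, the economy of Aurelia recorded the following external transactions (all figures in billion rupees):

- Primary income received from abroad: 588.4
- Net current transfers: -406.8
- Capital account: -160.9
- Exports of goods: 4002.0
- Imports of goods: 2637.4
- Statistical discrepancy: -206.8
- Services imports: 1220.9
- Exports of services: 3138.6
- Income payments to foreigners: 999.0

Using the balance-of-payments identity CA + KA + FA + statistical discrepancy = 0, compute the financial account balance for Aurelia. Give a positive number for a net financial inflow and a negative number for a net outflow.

Goods balance = 4002.0 - 2637.4 = 1364.6
Services balance = 3138.6 - 1220.9 = 1917.7
Trade balance (goods + services) = 1364.6 + 1917.7 = 3282.3
Net primary income = 588.4 - 999.0 = -410.6
Net secondary income = -406.8
Current account = 3282.3 + (-410.6) + (-406.8) = 2464.9
Financial account = -(2464.9 + (-160.9) + (-206.8)) = -2097.2

-2097.2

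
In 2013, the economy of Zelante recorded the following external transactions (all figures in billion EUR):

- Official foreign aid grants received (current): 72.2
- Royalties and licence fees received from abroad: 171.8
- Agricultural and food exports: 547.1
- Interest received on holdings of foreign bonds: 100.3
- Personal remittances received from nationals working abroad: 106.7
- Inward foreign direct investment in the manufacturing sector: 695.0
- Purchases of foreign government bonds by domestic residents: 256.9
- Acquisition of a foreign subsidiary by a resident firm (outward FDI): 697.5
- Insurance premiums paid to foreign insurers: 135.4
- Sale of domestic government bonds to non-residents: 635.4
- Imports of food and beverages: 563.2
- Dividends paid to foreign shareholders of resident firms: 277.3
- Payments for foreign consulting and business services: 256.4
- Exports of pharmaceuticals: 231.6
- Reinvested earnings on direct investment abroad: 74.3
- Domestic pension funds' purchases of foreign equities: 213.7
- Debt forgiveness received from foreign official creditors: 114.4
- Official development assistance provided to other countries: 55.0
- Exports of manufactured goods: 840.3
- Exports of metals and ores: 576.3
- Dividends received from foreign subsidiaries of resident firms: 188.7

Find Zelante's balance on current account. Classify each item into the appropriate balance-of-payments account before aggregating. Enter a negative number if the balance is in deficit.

Goods: 840.3 + 547.1 - 563.2 + 576.3 + 231.6 = 1632.1
Services: -256.4 + 171.8 - 135.4 = -220.0
Primary income: 100.3 - 277.3 + 188.7 + 74.3 = 86.0
Secondary income: 72.2 - 55.0 + 106.7 = 123.9
Current account = 1632.1 + (-220.0) + 86.0 + 123.9 = 1622.0
(Excluded from the current account — financial account: inward foreign direct investment in the manufacturing sector 695.0, purchases of foreign government bonds by domestic residents 256.9, acquisition of a foreign subsidiary by a resident firm (outward FDI) 697.5, sale of domestic government bonds to non-residents 635.4, domestic pension funds' purchases of foreign equities 213.7; capital account: debt forgiveness received from foreign official creditors 114.4.)

1622.0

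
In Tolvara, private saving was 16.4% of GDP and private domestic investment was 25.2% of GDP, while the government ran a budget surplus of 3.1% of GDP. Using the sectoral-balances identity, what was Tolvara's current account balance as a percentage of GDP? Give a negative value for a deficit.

-5.7

By the sectoral-balances identity, CA = (S_private - I) + (T - G).
Private balance = 16.4 - 25.2 = -8.8
Government balance (T - G) = 3.1
CA = -8.8 + 3.1 = -5.7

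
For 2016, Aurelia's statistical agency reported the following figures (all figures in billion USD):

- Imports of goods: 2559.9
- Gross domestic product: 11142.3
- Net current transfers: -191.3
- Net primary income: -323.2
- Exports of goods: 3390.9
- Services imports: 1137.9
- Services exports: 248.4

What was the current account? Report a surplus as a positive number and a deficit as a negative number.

-573.0

Goods balance = 3390.9 - 2559.9 = 831.0
Services balance = 248.4 - 1137.9 = -889.5
Trade balance (goods + services) = 831.0 + (-889.5) = -58.5
Net primary income = -323.2
Net secondary income = -191.3
Current account = -58.5 + (-323.2) + (-191.3) = -573.0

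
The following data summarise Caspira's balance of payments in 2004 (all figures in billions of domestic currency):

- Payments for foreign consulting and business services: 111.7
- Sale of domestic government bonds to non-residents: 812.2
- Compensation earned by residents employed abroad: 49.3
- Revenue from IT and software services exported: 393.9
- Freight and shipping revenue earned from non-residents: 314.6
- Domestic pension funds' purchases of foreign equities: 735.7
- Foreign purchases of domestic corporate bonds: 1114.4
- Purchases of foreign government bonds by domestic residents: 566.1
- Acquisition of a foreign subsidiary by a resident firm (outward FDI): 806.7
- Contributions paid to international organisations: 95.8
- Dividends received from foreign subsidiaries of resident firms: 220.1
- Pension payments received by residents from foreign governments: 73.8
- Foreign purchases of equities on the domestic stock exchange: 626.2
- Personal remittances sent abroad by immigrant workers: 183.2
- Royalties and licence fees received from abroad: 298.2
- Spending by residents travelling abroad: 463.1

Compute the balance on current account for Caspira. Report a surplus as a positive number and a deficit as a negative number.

Services: 314.6 - 463.1 + 298.2 + 393.9 - 111.7 = 431.9
Primary income: 49.3 + 220.1 = 269.4
Secondary income: 73.8 - 183.2 - 95.8 = -205.2
Current account = 431.9 + 269.4 + (-205.2) = 496.1
(Excluded from the current account — financial account: sale of domestic government bonds to non-residents 812.2, domestic pension funds' purchases of foreign equities 735.7, foreign purchases of domestic corporate bonds 1114.4, purchases of foreign government bonds by domestic residents 566.1, acquisition of a foreign subsidiary by a resident firm (outward FDI) 806.7, foreign purchases of equities on the domestic stock exchange 626.2.)

496.1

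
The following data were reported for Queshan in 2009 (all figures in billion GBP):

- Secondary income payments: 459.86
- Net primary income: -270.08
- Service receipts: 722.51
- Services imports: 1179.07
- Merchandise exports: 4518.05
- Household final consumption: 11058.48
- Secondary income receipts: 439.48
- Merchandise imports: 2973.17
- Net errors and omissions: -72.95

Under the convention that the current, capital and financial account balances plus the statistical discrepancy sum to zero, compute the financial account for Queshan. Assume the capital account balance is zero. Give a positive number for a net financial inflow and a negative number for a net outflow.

-724.91

Goods balance = 4518.05 - 2973.17 = 1544.88
Services balance = 722.51 - 1179.07 = -456.56
Trade balance (goods + services) = 1544.88 + (-456.56) = 1088.32
Net primary income = -270.08
Net secondary income = 439.48 - 459.86 = -20.38
Current account = 1088.32 + (-270.08) + (-20.38) = 797.86
Financial account = -(797.86 + (-72.95)) = -724.91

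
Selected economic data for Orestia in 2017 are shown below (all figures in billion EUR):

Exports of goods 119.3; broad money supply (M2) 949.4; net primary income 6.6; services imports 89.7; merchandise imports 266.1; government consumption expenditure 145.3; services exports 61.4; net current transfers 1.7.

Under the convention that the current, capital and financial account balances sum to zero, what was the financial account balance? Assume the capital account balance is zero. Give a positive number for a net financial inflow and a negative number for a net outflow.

166.8

Goods balance = 119.3 - 266.1 = -146.8
Services balance = 61.4 - 89.7 = -28.3
Trade balance (goods + services) = -146.8 + (-28.3) = -175.1
Net primary income = 6.6
Net secondary income = 1.7
Current account = -175.1 + 6.6 + 1.7 = -166.8
Financial account = -(-166.8) = 166.8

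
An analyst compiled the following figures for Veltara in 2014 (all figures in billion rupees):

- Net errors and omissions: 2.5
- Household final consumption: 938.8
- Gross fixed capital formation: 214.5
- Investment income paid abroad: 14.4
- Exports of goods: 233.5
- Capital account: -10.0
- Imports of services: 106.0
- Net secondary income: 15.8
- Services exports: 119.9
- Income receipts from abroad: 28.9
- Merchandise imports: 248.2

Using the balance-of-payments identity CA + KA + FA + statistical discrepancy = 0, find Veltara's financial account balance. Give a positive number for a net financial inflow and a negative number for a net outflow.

-22.0

Goods balance = 233.5 - 248.2 = -14.7
Services balance = 119.9 - 106.0 = 13.9
Trade balance (goods + services) = -14.7 + 13.9 = -0.8
Net primary income = 28.9 - 14.4 = 14.5
Net secondary income = 15.8
Current account = -0.8 + 14.5 + 15.8 = 29.5
Financial account = -(29.5 + (-10.0) + 2.5) = -22.0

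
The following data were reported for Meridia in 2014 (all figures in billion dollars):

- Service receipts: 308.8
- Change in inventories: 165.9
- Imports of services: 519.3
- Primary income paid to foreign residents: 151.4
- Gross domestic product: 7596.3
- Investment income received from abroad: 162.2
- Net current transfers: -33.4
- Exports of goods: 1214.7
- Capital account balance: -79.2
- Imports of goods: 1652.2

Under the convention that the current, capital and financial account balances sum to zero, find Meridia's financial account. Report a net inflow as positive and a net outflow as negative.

Goods balance = 1214.7 - 1652.2 = -437.5
Services balance = 308.8 - 519.3 = -210.5
Trade balance (goods + services) = -437.5 + (-210.5) = -648.0
Net primary income = 162.2 - 151.4 = 10.8
Net secondary income = -33.4
Current account = -648.0 + 10.8 + (-33.4) = -670.6
Financial account = -(-670.6 + (-79.2)) = 749.8

749.8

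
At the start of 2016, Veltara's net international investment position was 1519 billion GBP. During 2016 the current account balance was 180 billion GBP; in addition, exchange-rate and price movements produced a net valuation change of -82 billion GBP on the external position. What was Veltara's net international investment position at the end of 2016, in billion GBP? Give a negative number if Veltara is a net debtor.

1617

Change in NIIP = current account + net valuation change = 180 + (-82) = 98
End-of-year NIIP = 1519 + 98 = 1617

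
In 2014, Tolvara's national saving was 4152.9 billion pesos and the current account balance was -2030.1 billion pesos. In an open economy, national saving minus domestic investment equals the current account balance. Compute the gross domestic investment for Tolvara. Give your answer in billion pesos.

I = S - CA = 4152.9 - (-2030.1) = 6183.0

6183.0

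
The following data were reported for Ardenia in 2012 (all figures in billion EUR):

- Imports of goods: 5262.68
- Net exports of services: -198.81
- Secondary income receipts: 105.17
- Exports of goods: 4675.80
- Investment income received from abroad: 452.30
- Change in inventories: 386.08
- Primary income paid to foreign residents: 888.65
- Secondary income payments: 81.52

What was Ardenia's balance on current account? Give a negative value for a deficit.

Goods balance = 4675.80 - 5262.68 = -586.88
Services balance = -198.81
Trade balance (goods + services) = -586.88 + (-198.81) = -785.69
Net primary income = 452.30 - 888.65 = -436.35
Net secondary income = 105.17 - 81.52 = 23.65
Current account = -785.69 + (-436.35) + 23.65 = -1198.39

-1198.39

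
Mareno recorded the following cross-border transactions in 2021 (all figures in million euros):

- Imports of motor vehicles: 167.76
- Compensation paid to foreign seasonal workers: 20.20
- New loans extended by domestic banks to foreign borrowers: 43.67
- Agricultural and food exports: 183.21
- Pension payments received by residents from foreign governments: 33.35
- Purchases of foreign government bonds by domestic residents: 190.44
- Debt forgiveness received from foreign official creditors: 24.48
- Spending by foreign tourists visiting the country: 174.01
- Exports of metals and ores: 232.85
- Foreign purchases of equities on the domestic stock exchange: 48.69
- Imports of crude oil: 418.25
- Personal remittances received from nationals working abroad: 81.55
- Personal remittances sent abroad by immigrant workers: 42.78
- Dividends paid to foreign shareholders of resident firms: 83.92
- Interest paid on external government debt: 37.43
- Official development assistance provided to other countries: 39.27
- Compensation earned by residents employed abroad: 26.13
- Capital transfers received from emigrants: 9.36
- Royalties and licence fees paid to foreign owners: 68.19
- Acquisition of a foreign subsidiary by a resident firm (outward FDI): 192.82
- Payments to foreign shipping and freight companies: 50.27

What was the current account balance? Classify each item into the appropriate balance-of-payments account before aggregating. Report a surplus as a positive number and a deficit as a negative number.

-196.97

Goods: 232.85 - 167.76 + 183.21 - 418.25 = -169.95
Services: 174.01 - 50.27 - 68.19 = 55.55
Primary income: -83.92 + 26.13 - 20.20 - 37.43 = -115.42
Secondary income: -42.78 - 39.27 + 33.35 + 81.55 = 32.85
Current account = (-169.95) + 55.55 + (-115.42) + 32.85 = -196.97
(Excluded from the current account — financial account: new loans extended by domestic banks to foreign borrowers 43.67, purchases of foreign government bonds by domestic residents 190.44, foreign purchases of equities on the domestic stock exchange 48.69, acquisition of a foreign subsidiary by a resident firm (outward FDI) 192.82; capital account: debt forgiveness received from foreign official creditors 24.48, capital transfers received from emigrants 9.36.)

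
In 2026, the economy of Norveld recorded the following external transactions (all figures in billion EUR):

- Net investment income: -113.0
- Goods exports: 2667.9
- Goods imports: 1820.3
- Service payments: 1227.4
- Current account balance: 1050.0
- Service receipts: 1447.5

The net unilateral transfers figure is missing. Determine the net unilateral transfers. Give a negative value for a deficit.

95.3

Current account = goods balance + services balance + net primary income + net secondary income
Sum of the known components = 954.7
Net unilateral transfers = CA - (known components) = 1050.0 - 954.7 = 95.3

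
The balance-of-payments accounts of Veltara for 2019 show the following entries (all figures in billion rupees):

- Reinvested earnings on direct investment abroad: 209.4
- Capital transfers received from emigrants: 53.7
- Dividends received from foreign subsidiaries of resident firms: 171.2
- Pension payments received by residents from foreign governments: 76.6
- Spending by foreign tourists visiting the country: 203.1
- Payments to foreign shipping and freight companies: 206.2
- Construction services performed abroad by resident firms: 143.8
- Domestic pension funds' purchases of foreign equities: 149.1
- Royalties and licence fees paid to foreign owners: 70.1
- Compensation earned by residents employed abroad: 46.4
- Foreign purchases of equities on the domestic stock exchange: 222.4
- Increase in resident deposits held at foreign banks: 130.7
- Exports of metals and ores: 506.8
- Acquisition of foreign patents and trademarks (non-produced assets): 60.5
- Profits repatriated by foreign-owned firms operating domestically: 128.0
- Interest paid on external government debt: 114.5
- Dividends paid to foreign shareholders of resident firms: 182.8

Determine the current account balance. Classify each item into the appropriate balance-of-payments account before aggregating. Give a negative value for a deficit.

655.7

Goods: 506.8
Services: 143.8 + 203.1 - 206.2 - 70.1 = 70.6
Primary income: 209.4 + 171.2 + 46.4 - 128.0 - 182.8 - 114.5 = 1.7
Secondary income: 76.6
Current account = 506.8 + 70.6 + 1.7 + 76.6 = 655.7
(Excluded from the current account — capital account: capital transfers received from emigrants 53.7, acquisition of foreign patents and trademarks (non-produced assets) 60.5; financial account: domestic pension funds' purchases of foreign equities 149.1, foreign purchases of equities on the domestic stock exchange 222.4, increase in resident deposits held at foreign banks 130.7.)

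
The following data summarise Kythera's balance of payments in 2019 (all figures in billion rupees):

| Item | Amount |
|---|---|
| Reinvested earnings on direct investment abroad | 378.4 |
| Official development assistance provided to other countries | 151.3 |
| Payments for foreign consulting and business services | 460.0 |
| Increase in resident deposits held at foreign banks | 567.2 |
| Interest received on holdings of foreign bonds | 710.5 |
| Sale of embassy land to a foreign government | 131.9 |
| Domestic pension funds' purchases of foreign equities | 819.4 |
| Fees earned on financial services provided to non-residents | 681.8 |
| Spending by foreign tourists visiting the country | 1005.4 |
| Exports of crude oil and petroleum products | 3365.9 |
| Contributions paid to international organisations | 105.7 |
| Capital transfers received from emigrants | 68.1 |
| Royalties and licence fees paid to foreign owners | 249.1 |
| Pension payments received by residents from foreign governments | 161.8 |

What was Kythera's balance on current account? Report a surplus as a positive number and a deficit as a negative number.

5337.7

Goods: 3365.9
Services: 1005.4 + 681.8 - 460.0 - 249.1 = 978.1
Primary income: 710.5 + 378.4 = 1088.9
Secondary income: -151.3 + 161.8 - 105.7 = -95.2
Current account = 3365.9 + 978.1 + 1088.9 + (-95.2) = 5337.7
(Excluded from the current account — financial account: increase in resident deposits held at foreign banks 567.2, domestic pension funds' purchases of foreign equities 819.4; capital account: sale of embassy land to a foreign government 131.9, capital transfers received from emigrants 68.1.)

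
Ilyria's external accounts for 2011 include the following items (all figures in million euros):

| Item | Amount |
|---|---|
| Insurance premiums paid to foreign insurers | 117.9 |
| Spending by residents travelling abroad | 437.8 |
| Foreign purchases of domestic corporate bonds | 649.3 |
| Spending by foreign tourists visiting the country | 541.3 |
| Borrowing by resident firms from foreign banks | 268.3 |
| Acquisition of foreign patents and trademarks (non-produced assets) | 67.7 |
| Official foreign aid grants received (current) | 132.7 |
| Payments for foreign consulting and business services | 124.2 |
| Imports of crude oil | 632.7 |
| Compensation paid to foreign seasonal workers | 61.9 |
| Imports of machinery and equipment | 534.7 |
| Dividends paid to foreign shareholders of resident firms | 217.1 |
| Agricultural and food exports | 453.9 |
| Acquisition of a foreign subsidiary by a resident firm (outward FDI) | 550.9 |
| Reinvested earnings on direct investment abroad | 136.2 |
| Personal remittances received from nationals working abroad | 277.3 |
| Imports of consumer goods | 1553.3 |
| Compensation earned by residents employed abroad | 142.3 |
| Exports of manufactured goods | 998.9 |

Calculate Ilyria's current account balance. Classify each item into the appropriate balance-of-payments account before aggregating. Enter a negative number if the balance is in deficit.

-997.0

Goods: 453.9 - 534.7 - 1553.3 + 998.9 - 632.7 = -1267.9
Services: 541.3 - 124.2 - 437.8 - 117.9 = -138.6
Primary income: 142.3 + 136.2 - 61.9 - 217.1 = -0.5
Secondary income: 277.3 + 132.7 = 410.0
Current account = (-1267.9) + (-138.6) + (-0.5) + 410.0 = -997.0
(Excluded from the current account — financial account: foreign purchases of domestic corporate bonds 649.3, borrowing by resident firms from foreign banks 268.3, acquisition of a foreign subsidiary by a resident firm (outward FDI) 550.9; capital account: acquisition of foreign patents and trademarks (non-produced assets) 67.7.)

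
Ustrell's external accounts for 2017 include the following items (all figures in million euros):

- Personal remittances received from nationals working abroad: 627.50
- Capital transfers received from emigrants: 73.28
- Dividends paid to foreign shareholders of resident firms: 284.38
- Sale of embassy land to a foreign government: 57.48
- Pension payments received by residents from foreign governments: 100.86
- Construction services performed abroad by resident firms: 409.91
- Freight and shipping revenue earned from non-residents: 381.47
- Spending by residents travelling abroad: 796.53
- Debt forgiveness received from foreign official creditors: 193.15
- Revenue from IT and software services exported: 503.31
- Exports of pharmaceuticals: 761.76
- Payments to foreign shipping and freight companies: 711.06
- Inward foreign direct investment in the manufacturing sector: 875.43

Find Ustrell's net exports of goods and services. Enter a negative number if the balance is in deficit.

548.86

Goods: 761.76
Services: 409.91 - 711.06 + 503.31 + 381.47 - 796.53 = -212.90
Trade balance = 761.76 + (-212.90) = 548.86
(Excluded from the trade balance — secondary income: personal remittances received from nationals working abroad 627.50, pension payments received by residents from foreign governments 100.86; capital account: capital transfers received from emigrants 73.28, sale of embassy land to a foreign government 57.48, debt forgiveness received from foreign official creditors 193.15; primary income: dividends paid to foreign shareholders of resident firms 284.38; financial account: inward foreign direct investment in the manufacturing sector 875.43.)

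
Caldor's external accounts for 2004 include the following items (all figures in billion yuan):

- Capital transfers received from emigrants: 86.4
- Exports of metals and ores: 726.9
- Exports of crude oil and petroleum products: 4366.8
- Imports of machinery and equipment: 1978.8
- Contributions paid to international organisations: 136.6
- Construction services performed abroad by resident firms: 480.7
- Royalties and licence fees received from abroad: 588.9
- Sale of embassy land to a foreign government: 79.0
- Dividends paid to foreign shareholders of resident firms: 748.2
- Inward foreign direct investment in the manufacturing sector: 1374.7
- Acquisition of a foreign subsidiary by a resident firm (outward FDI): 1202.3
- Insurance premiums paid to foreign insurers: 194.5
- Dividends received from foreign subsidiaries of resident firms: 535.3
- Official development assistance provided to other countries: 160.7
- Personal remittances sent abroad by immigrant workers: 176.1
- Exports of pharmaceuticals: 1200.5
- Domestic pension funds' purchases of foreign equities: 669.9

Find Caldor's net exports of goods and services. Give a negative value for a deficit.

Goods: 4366.8 + 1200.5 - 1978.8 + 726.9 = 4315.4
Services: -194.5 + 480.7 + 588.9 = 875.1
Trade balance = 4315.4 + 875.1 = 5190.5
(Excluded from the trade balance — capital account: capital transfers received from emigrants 86.4, sale of embassy land to a foreign government 79.0; secondary income: contributions paid to international organisations 136.6, official development assistance provided to other countries 160.7, personal remittances sent abroad by immigrant workers 176.1; primary income: dividends paid to foreign shareholders of resident firms 748.2, dividends received from foreign subsidiaries of resident firms 535.3; financial account: inward foreign direct investment in the manufacturing sector 1374.7, acquisition of a foreign subsidiary by a resident firm (outward FDI) 1202.3, domestic pension funds' purchases of foreign equities 669.9.)

5190.5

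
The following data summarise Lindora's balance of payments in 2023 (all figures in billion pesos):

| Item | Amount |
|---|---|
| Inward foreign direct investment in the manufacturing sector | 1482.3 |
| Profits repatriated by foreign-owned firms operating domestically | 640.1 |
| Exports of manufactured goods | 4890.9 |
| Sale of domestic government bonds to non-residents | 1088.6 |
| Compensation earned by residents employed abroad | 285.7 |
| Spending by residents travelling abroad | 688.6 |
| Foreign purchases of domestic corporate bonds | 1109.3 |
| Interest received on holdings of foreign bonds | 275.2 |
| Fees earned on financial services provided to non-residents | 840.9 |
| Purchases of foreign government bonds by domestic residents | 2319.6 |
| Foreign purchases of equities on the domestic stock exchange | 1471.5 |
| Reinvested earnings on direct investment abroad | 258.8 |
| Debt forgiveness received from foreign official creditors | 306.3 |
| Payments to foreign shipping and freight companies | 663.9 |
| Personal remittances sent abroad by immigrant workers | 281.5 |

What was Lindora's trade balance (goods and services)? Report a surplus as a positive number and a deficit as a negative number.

4379.3

Goods: 4890.9
Services: -688.6 + 840.9 - 663.9 = -511.6
Trade balance = 4890.9 + (-511.6) = 4379.3
(Excluded from the trade balance — financial account: inward foreign direct investment in the manufacturing sector 1482.3, sale of domestic government bonds to non-residents 1088.6, foreign purchases of domestic corporate bonds 1109.3, purchases of foreign government bonds by domestic residents 2319.6, foreign purchases of equities on the domestic stock exchange 1471.5; primary income: profits repatriated by foreign-owned firms operating domestically 640.1, compensation earned by residents employed abroad 285.7, interest received on holdings of foreign bonds 275.2, reinvested earnings on direct investment abroad 258.8; capital account: debt forgiveness received from foreign official creditors 306.3; secondary income: personal remittances sent abroad by immigrant workers 281.5.)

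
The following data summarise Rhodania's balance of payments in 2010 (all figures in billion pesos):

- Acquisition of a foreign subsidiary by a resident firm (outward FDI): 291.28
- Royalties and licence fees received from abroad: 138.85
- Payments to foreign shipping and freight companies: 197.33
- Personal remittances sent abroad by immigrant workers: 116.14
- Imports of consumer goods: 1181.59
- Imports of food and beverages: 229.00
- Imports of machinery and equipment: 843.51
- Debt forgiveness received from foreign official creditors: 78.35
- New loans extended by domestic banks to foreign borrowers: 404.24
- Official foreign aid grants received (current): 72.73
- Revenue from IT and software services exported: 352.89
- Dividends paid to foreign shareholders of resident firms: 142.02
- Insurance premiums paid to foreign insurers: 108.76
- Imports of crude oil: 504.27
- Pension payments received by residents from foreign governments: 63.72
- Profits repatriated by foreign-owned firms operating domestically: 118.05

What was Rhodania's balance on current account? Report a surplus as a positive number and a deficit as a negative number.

Goods: -843.51 - 1181.59 - 504.27 - 229.00 = -2758.37
Services: -108.76 - 197.33 + 138.85 + 352.89 = 185.65
Primary income: -142.02 - 118.05 = -260.07
Secondary income: 63.72 + 72.73 - 116.14 = 20.31
Current account = (-2758.37) + 185.65 + (-260.07) + 20.31 = -2812.48
(Excluded from the current account — financial account: acquisition of a foreign subsidiary by a resident firm (outward FDI) 291.28, new loans extended by domestic banks to foreign borrowers 404.24; capital account: debt forgiveness received from foreign official creditors 78.35.)

-2812.48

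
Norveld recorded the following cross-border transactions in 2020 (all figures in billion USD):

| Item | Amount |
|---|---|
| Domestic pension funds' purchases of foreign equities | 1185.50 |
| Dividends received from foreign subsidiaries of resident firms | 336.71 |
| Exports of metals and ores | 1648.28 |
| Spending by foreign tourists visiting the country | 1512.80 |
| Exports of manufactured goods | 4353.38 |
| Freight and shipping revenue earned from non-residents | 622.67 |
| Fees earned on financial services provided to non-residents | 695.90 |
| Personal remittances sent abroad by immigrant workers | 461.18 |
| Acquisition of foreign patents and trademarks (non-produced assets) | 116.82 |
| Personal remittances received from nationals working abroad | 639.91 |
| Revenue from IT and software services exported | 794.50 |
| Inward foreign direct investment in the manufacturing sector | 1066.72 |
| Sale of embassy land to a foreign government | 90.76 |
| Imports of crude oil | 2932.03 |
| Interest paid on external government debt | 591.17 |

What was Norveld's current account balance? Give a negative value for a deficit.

6619.77

Goods: -2932.03 + 1648.28 + 4353.38 = 3069.63
Services: 794.50 + 1512.80 + 695.90 + 622.67 = 3625.87
Primary income: -591.17 + 336.71 = -254.46
Secondary income: -461.18 + 639.91 = 178.73
Current account = 3069.63 + 3625.87 + (-254.46) + 178.73 = 6619.77
(Excluded from the current account — financial account: domestic pension funds' purchases of foreign equities 1185.50, inward foreign direct investment in the manufacturing sector 1066.72; capital account: acquisition of foreign patents and trademarks (non-produced assets) 116.82, sale of embassy land to a foreign government 90.76.)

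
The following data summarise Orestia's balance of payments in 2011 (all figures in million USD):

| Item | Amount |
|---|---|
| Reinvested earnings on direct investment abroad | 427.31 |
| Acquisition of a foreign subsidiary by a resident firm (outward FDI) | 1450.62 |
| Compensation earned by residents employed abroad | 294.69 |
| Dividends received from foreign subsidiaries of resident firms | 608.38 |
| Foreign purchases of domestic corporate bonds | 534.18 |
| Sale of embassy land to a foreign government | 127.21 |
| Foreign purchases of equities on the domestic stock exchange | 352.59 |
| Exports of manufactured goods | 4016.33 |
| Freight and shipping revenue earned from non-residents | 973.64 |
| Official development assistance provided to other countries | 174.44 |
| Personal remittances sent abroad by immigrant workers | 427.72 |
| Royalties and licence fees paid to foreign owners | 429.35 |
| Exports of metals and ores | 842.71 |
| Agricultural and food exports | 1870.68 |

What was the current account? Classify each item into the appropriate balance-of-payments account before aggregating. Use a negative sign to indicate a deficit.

Goods: 1870.68 + 4016.33 + 842.71 = 6729.72
Services: 973.64 - 429.35 = 544.29
Primary income: 608.38 + 427.31 + 294.69 = 1330.38
Secondary income: -174.44 - 427.72 = -602.16
Current account = 6729.72 + 544.29 + 1330.38 + (-602.16) = 8002.23
(Excluded from the current account — financial account: acquisition of a foreign subsidiary by a resident firm (outward FDI) 1450.62, foreign purchases of domestic corporate bonds 534.18, foreign purchases of equities on the domestic stock exchange 352.59; capital account: sale of embassy land to a foreign government 127.21.)

8002.23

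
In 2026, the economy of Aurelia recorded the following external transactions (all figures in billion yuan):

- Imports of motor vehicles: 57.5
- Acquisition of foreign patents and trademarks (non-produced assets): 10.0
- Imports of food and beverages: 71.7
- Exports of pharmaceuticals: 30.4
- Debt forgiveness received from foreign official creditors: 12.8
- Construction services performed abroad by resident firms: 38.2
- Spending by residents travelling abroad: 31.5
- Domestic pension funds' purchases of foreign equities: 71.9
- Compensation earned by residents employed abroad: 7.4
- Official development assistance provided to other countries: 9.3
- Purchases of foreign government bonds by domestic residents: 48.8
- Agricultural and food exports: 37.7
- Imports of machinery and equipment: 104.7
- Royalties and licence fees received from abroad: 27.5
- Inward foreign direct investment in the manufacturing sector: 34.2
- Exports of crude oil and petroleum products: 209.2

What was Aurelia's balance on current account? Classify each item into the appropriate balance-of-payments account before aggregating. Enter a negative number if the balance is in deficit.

Goods: -104.7 - 71.7 + 209.2 + 37.7 + 30.4 - 57.5 = 43.4
Services: 27.5 - 31.5 + 38.2 = 34.2
Primary income: 7.4
Secondary income: -9.3
Current account = 43.4 + 34.2 + 7.4 + (-9.3) = 75.7
(Excluded from the current account — capital account: acquisition of foreign patents and trademarks (non-produced assets) 10.0, debt forgiveness received from foreign official creditors 12.8; financial account: domestic pension funds' purchases of foreign equities 71.9, purchases of foreign government bonds by domestic residents 48.8, inward foreign direct investment in the manufacturing sector 34.2.)

75.7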